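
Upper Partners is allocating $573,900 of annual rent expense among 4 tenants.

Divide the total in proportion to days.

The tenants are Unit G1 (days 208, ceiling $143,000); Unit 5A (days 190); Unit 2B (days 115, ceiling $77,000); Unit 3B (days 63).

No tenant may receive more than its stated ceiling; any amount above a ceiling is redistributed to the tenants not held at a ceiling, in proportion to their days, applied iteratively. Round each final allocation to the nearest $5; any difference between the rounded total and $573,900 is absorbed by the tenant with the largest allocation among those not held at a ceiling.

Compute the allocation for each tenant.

Unit G1: $143,000 | Unit 5A: $265,775 | Unit 2B: $77,000 | Unit 3B: $88,125

Combined days = 576.
Pro-rata shares before constraints: Unit G1 207,241.67; Unit 5A 189,307.29; Unit 2B 114,580.73; Unit 3B 62,770.31.
Held at cap: Unit G1 ($143,000), Unit 2B ($77,000); balance $353,900 reallocated over remaining days 253.
Redistributed shares: Unit 5A 265,774.70 → $265,775; Unit 3B 88,125.30 → $88,125.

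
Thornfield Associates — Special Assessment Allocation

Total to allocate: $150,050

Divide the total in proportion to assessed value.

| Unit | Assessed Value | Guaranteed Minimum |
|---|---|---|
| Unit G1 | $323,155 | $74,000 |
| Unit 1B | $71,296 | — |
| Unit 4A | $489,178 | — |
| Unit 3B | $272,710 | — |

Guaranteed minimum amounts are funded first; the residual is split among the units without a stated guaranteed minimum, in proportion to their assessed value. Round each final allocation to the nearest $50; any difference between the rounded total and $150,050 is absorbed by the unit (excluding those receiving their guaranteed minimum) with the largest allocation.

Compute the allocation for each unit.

Minimums first: Unit G1 $74,000. Remaining pool $76,050.
Remaining pool split over remaining assessed value 833,184: Unit 1B 6,507.64 → $6,500; Unit 4A 44,650.39 → $44,650; Unit 3B 24,891.98 → $24,900.

Unit G1: $74,000 | Unit 1B: $6,500 | Unit 4A: $44,650 | Unit 3B: $24,900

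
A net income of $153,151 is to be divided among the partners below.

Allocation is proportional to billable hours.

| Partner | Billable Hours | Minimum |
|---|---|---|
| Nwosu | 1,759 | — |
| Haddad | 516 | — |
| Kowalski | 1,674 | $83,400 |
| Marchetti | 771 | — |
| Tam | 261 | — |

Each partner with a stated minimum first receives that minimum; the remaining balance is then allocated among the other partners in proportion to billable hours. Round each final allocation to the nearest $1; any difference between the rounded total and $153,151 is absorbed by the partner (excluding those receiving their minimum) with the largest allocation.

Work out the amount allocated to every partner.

Nwosu: $37,101 · Haddad: $10,883 · Kowalski: $83,400 · Marchetti: $16,262 · Tam: $5,505

Fund the minimums — Kowalski $83,400. Balance $69,751.
Balance split over remaining billable hours 3,307: Nwosu 37,100.70 → $37,101; Haddad 10,883.43 → $10,883; Marchetti 16,261.88 → $16,262; Tam 5,504.99 → $5,505.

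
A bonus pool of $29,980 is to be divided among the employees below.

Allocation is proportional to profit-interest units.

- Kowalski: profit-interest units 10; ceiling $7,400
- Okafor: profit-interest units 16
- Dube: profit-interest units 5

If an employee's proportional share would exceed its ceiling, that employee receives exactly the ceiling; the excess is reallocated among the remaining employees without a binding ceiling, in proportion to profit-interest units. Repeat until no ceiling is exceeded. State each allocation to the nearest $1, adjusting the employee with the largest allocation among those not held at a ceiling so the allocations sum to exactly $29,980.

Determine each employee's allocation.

Kowalski: $7,400 | Okafor: $17,204 | Dube: $5,376

Total profit-interest units = 31.
Pro-rata shares before constraints: Kowalski 9,670.97; Okafor 15,473.55; Dube 4,835.48.
Capped: Kowalski ($7,400); balance $22,580 reallocated over remaining profit-interest units 21.
Redistributed shares: Okafor 17,203.81 → $17,204; Dube 5,376.19 → $5,376.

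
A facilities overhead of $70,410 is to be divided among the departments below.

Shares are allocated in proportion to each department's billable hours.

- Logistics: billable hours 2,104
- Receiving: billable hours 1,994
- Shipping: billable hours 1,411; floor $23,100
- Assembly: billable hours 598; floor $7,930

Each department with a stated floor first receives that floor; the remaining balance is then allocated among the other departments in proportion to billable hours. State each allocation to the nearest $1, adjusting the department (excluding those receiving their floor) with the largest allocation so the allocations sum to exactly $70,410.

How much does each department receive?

Logistics: $20,219; Receiving: $19,161; Shipping: $23,100; Assembly: $7,930

Guaranteed amounts: Shipping $23,100; Assembly $7,930. Balance $39,380.
Balance split over remaining billable hours 4,098: Logistics 20,218.53 → $20,219; Receiving 19,161.47 → $19,161.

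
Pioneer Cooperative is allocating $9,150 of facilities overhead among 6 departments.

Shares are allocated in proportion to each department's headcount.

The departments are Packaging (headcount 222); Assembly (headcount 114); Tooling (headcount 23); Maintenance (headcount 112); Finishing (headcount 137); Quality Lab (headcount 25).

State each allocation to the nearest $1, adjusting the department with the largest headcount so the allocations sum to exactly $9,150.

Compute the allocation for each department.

Headcount total: 633.
Pro-rata amounts: Packaging 222/633 × $9,150 = 3,209.00; Assembly 114/633 × $9,150 = 1,647.87; Tooling 23/633 × $9,150 = 332.46; Maintenance 112/633 × $9,150 = 1,618.96; Finishing 137/633 × $9,150 = 1,980.33; Quality Lab 25/633 × $9,150 = 361.37.
After rounding ($1): Packaging $3,209; Assembly $1,648; Tooling $332; Maintenance $1,619; Finishing $1,980; Quality Lab $361. Sum = $9,149.
Difference $9,150 − $9,149 = +$1 applied to largest headcount (Packaging): Packaging becomes $3,210.

Packaging: $3,210; Assembly: $1,648; Tooling: $332; Maintenance: $1,619; Finishing: $1,980; Quality Lab: $361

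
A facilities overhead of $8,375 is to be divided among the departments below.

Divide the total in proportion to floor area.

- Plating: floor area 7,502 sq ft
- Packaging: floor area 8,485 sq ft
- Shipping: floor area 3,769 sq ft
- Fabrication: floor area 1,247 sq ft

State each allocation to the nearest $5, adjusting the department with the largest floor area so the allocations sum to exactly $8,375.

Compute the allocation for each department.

Sum of floor area: 7,502 + 8,485 + 3,769 + 1,247 = 21,003.
Pro-rata amounts: Plating 2,991.44; Packaging 3,383.42; Shipping 1,502.90; Fabrication 497.24.
Rounded to nearest $5: Plating $2,990; Packaging $3,385; Shipping $1,505; Fabrication $495. Sum = $8,375.
Rounded total matches; no reconciliation needed.

Plating: $2,990 · Packaging: $3,385 · Shipping: $1,505 · Fabrication: $495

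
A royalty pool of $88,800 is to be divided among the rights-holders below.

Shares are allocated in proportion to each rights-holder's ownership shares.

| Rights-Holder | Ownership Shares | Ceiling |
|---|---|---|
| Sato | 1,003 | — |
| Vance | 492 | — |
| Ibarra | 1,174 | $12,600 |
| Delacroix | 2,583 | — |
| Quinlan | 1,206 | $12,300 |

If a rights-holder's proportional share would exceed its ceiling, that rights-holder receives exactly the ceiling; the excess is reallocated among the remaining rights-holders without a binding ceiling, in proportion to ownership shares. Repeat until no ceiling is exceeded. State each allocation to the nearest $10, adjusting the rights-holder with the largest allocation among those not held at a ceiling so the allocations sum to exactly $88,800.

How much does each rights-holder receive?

Sato: $15,720 · Vance: $7,710 · Ibarra: $12,600 · Delacroix: $40,470 · Quinlan: $12,300

Total ownership shares = 6,458.
Pro-rata shares before constraints: Sato 13,791.64; Vance 6,765.19; Ibarra 16,142.95; Delacroix 35,517.25; Quinlan 16,582.97.
Held at cap: Ibarra ($12,600), Quinlan ($12,300); residual $63,900 reallocated over remaining ownership shares 4,078.
Redistributed shares: Sato 15,716.45 → $15,720; Vance 7,709.37 → $7,710; Delacroix 40,474.18 → $40,470.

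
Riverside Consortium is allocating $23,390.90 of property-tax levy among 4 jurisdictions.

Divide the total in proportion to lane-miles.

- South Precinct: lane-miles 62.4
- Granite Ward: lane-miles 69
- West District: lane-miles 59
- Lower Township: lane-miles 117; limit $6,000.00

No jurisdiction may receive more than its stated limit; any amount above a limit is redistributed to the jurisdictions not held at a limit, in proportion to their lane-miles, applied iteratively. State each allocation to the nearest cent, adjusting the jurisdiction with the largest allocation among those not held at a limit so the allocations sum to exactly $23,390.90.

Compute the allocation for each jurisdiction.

Lane-miles total: 307.4.
Proportional shares (ignoring caps): South Precinct 4,748.1853; Granite Ward 5,250.3972; West District 4,489.4701; Lower Township 8,902.8474.
Held at cap: Lower Township ($6,000.00); remaining pool $17,390.90 reallocated over remaining lane-miles 190.4.
Remaining shares: South Precinct 5,699.5387 → $5,699.54; Granite Ward 6,302.3745 → $6,302.37; West District 5,388.9869 → $5,388.99.

South Precinct: $5,699.54 | Granite Ward: $6,302.37 | West District: $5,388.99 | Lower Township: $6,000.00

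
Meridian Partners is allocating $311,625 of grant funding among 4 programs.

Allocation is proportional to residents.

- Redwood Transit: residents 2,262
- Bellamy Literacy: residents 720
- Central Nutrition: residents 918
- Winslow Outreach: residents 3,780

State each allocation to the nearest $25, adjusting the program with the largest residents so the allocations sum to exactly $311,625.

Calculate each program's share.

Total residents = 2,262 + 720 + 918 + 3,780 = 7,680.
Pro-rata amounts: Redwood Transit 91,783.30; Bellamy Literacy 29,214.84; Central Nutrition 37,248.93; Winslow Outreach 153,377.93.
After rounding ($25): Redwood Transit $91,775; Bellamy Literacy $29,225; Central Nutrition $37,250; Winslow Outreach $153,375. Sum = $311,625.
Rounded total matches; no reconciliation needed.

Redwood Transit: $91,775; Bellamy Literacy: $29,225; Central Nutrition: $37,250; Winslow Outreach: $153,375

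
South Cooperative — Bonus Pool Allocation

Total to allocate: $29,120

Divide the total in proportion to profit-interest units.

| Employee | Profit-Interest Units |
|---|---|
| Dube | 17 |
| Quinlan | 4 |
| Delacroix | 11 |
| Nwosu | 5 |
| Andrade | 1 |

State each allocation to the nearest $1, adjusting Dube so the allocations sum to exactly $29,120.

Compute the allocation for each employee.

Dube: $13,028 · Quinlan: $3,065 · Delacroix: $8,429 · Nwosu: $3,832 · Andrade: $766

Sum of profit-interest units: 38.
Raw shares: Dube 17/38 × $29,120 = 13,027.37; Quinlan 4/38 × $29,120 = 3,065.26; Delacroix 11/38 × $29,120 = 8,429.47; Nwosu 5/38 × $29,120 = 3,831.58; Andrade 1/38 × $29,120 = 766.32.
At nearest $1: Dube $13,027; Quinlan $3,065; Delacroix $8,429; Nwosu $3,832; Andrade $766. Sum = $29,119.
Difference $29,120 − $29,119 = +$1 applied to Dube: Dube becomes $13,028.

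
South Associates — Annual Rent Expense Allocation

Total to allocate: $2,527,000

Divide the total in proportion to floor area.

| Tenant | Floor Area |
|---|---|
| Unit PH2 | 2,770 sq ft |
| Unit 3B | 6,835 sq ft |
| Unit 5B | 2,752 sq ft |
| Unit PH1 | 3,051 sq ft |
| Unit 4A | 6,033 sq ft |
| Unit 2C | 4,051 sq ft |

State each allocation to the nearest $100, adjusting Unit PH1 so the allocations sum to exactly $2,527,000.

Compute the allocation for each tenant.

Combined floor area = 25,492.
Raw shares: Unit PH2 2,770/25,492 × $2,527,000 = 274,587.71; Unit 3B 6,835/25,492 × $2,527,000 = 677,547.66; Unit 5B 2,752/25,492 × $2,527,000 = 272,803.39; Unit PH1 3,051/25,492 × $2,527,000 = 302,443.00; Unit 4A 6,033/25,492 × $2,527,000 = 598,046.09; Unit 2C 4,051/25,492 × $2,527,000 = 401,572.14.
At nearest $100: Unit PH2 $274,600; Unit 3B $677,500; Unit 5B $272,800; Unit PH1 $302,400; Unit 4A $598,000; Unit 2C $401,600. Sum = $2,526,900.
Difference $2,527,000 − $2,526,900 = +$100 applied to Unit PH1: Unit PH1 becomes $302,500.

Unit PH2: $274,600 | Unit 3B: $677,500 | Unit 5B: $272,800 | Unit PH1: $302,500 | Unit 4A: $598,000 | Unit 2C: $401,600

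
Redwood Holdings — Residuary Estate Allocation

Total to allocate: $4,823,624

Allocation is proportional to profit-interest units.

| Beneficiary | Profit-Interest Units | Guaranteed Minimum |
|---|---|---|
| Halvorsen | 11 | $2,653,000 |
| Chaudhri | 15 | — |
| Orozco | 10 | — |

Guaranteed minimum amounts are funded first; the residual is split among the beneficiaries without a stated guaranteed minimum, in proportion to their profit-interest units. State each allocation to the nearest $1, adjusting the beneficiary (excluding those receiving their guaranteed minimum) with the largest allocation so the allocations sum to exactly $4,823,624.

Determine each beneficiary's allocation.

Fund the minimums — Halvorsen $2,653,000. Remaining pool $2,170,624.
Remaining pool split over remaining profit-interest units 25: Chaudhri 1,302,374.40 → $1,302,374; Orozco 868,249.60 → $868,250.

Halvorsen: $2,653,000; Chaudhri: $1,302,374; Orozco: $868,250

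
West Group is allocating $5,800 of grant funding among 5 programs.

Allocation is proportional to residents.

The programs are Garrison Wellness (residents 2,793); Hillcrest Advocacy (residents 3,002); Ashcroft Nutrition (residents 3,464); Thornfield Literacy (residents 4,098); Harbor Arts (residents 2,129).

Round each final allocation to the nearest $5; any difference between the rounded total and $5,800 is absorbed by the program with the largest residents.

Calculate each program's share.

Total residents = 15,486.
Pro-rata amounts: Garrison Wellness 2,793/15,486 × $5,800 = 1,046.07; Hillcrest Advocacy 3,002/15,486 × $5,800 = 1,124.34; Ashcroft Nutrition 3,464/15,486 × $5,800 = 1,297.38; Thornfield Literacy 4,098/15,486 × $5,800 = 1,534.83; Harbor Arts 2,129/15,486 × $5,800 = 797.38.
At nearest $5: Garrison Wellness $1,045; Hillcrest Advocacy $1,125; Ashcroft Nutrition $1,295; Thornfield Literacy $1,535; Harbor Arts $795. Sum = $5,795.
Difference $5,800 − $5,795 = +$5 applied to largest residents (Thornfield Literacy): Thornfield Literacy becomes $1,540.

Garrison Wellness: $1,045; Hillcrest Advocacy: $1,125; Ashcroft Nutrition: $1,295; Thornfield Literacy: $1,540; Harbor Arts: $795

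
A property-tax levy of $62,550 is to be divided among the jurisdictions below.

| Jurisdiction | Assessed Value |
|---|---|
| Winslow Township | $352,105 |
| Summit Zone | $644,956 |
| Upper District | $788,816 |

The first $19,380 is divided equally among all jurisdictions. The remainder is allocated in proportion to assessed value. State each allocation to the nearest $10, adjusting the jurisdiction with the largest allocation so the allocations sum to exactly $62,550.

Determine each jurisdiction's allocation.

Winslow Township: $14,970 · Summit Zone: $22,050 · Upper District: $25,530

Equal tier: $19,380 ÷ 3 = $6,460 apiece.
Remainder $43,170 by assessed value (total 1,785,877): Winslow Township 8,511.43 → $8,510; Summit Zone 15,590.52 → $15,590; Upper District 19,068.05 → $19,070.
Totals: Winslow Township $6,460 + $8,510 = $14,970; Summit Zone $6,460 + $15,590 = $22,050; Upper District $6,460 + $19,070 = $25,530.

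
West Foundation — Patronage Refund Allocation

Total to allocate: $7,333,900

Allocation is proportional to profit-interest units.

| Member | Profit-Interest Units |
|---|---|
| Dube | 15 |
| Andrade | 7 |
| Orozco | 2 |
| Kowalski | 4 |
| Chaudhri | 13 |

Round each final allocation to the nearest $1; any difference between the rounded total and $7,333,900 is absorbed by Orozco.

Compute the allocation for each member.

Dube: $2,683,134; Andrade: $1,252,129; Orozco: $357,752; Kowalski: $715,502; Chaudhri: $2,325,383

Total profit-interest units = 41.
Raw shares: Dube 15/41 × $7,333,900 = 2,683,134.15; Andrade 7/41 × $7,333,900 = 1,252,129.27; Orozco 2/41 × $7,333,900 = 357,751.22; Kowalski 4/41 × $7,333,900 = 715,502.44; Chaudhri 13/41 × $7,333,900 = 2,325,382.93.
Rounded to nearest $1: Dube $2,683,134; Andrade $1,252,129; Orozco $357,751; Kowalski $715,502; Chaudhri $2,325,383. Sum = $7,333,899.
Difference $7,333,900 − $7,333,899 = +$1 applied to Orozco: Orozco becomes $357,752.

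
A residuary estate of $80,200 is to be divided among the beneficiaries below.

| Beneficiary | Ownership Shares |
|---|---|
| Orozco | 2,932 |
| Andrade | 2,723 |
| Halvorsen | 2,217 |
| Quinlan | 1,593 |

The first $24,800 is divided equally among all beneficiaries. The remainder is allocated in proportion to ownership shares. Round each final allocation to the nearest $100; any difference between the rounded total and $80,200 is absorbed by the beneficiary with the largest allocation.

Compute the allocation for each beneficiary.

Equal tier: $24,800 ÷ 4 = $6,200 apiece.
Remainder $55,400 by ownership shares (total 9,465): Orozco 17,161.42 → $17,200; Andrade 15,938.11 → $15,900; Halvorsen 12,976.42 → $13,000; Quinlan 9,324.06 → $9,300.
Totals: Orozco $6,200 + $17,200 = $23,400; Andrade $6,200 + $15,900 = $22,100; Halvorsen $6,200 + $13,000 = $19,200; Quinlan $6,200 + $9,300 = $15,500.

Orozco: $23,400 | Andrade: $22,100 | Halvorsen: $19,200 | Quinlan: $15,500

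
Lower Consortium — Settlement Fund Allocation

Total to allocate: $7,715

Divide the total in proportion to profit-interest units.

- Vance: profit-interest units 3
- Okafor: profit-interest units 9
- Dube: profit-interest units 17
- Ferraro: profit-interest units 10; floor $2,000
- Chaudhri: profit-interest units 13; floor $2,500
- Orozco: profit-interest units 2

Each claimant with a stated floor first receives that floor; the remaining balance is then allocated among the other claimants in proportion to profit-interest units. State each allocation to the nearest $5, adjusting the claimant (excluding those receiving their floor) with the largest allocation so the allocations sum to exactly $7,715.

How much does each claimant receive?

Vance: $310 · Okafor: $935 · Dube: $1,765 · Ferraro: $2,000 · Chaudhri: $2,500 · Orozco: $205

Minimums first: Ferraro $2,000; Chaudhri $2,500. Residual $3,215.
Residual split over remaining profit-interest units 31: Vance 311.13 → $310; Okafor 933.39 → $935; Dube 1,763.06 → $1,765; Orozco 207.42 → $205.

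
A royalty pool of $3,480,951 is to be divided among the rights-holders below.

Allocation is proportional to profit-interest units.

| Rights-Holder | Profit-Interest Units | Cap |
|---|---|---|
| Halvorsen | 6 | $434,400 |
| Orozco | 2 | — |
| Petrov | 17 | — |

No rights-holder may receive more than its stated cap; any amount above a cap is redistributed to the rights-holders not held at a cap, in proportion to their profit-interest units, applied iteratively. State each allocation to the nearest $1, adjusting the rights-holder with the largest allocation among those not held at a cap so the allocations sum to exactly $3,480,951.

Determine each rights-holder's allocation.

Total profit-interest units = 25.
Unconstrained shares: Halvorsen 835,428.24; Orozco 278,476.08; Petrov 2,367,046.68.
Capped: Halvorsen ($434,400); remaining pool $3,046,551 reallocated over remaining profit-interest units 19.
Remaining shares: Orozco 320,689.58 → $320,690; Petrov 2,725,861.42 → $2,725,861.

Halvorsen: $434,400; Orozco: $320,690; Petrov: $2,725,861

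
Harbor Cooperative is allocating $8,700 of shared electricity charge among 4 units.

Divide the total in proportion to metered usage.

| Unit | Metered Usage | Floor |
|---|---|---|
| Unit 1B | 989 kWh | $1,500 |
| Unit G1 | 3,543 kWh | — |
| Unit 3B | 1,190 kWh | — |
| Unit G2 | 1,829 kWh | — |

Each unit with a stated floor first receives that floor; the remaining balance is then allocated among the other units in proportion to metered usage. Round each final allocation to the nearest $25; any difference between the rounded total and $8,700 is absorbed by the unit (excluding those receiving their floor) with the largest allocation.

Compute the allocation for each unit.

Minimums first: Unit 1B $1,500. Residual $7,200.
Residual split over remaining metered usage 6,562: Unit G1 3,887.47 → $3,875; Unit 3B 1,305.70 → $1,300; Unit G2 2,006.83 → $2,000.
Rounding difference +$25 applied to Unit G1 → $3,900.

Unit 1B: $1,500 · Unit G1: $3,900 · Unit 3B: $1,300 · Unit G2: $2,000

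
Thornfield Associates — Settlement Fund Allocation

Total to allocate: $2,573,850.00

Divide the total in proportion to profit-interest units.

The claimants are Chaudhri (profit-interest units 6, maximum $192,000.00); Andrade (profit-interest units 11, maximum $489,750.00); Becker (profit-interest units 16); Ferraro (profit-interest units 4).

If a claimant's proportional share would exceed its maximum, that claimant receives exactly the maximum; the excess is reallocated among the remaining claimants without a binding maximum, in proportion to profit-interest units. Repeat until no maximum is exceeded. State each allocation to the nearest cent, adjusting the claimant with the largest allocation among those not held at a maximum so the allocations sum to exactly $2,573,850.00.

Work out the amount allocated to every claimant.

Sum of profit-interest units: 37.
Pro-rata shares before constraints: Chaudhri 417,381.0811; Andrade 765,198.6486; Becker 1,113,016.2162; Ferraro 278,254.0541.
Capped: Chaudhri ($192,000.00), Andrade ($489,750.00); remaining pool $1,892,100.00 reallocated over remaining profit-interest units 20.
Shares after redistribution: Becker 1,513,680.0000 → $1,513,680.00; Ferraro 378,420.0000 → $378,420.00.

Chaudhri: $192,000.00 | Andrade: $489,750.00 | Becker: $1,513,680.00 | Ferraro: $378,420.00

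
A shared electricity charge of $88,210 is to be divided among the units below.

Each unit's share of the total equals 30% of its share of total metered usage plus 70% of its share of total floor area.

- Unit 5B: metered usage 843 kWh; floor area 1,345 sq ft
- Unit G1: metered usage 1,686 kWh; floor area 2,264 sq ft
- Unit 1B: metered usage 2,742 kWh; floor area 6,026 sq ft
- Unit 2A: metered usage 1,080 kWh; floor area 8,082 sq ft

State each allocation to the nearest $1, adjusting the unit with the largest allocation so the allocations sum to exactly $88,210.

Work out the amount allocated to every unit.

Metered usage total 6,351; floor area total 17,717.
Blended shares (30% metered usage + 70% floor area): Unit 5B 0.0930; Unit G1 0.1691; Unit 1B 0.3676; Unit 2A 0.3703.
Raw shares: Unit 5B 8,200.14; Unit G1 14,915.59; Unit 1B 32,426.93; Unit 2A 32,667.34.
At nearest $1: Unit 5B $8,200; Unit G1 $14,916; Unit 1B $32,427; Unit 2A $32,667. Sum = $88,210.
Rounded total matches; no reconciliation needed.

Unit 5B: $8,200 · Unit G1: $14,916 · Unit 1B: $32,427 · Unit 2A: $32,667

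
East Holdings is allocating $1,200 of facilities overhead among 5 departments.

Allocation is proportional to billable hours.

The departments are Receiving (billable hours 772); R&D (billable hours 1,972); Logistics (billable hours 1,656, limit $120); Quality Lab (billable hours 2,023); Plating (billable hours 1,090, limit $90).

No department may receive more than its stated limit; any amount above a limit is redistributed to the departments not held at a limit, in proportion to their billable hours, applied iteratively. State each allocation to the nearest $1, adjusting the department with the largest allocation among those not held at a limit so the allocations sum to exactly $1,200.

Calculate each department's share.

Total billable hours = 7,513.
Proportional shares (ignoring caps): Receiving 123.31; R&D 314.97; Logistics 264.502; Quality Lab 323.12; Plating 174.10.
Cap binds for Logistics ($120), Plating ($90); remaining pool $990 reallocated over remaining billable hours 4,767.
Redistributed shares: Receiving 160.33 → $160; R&D 409.54 → $410; Quality Lab 420.13 → $420.

Receiving: $160 · R&D: $410 · Logistics: $120 · Quality Lab: $420 · Plating: $90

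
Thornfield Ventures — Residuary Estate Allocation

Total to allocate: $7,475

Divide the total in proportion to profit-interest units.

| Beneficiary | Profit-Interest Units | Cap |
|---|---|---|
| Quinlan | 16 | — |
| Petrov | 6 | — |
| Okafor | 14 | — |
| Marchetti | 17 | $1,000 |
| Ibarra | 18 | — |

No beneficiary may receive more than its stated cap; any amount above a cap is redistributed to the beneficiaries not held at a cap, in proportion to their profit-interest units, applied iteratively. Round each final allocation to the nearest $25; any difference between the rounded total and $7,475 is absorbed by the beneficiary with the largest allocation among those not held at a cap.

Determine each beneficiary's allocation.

Profit-interest units total: 71.
Unconstrained shares: Quinlan 1,684.51; Petrov 631.69; Okafor 1,473.94; Marchetti 1,789.79; Ibarra 1,895.07.
Capped: Marchetti ($1,000); remaining pool $6,475 reallocated over remaining profit-interest units 54.
Redistributed shares: Quinlan 1,918.52 → $1,925; Petrov 719.44 → $725; Okafor 1,678.70 → $1,675; Ibarra 2,158.33 → $2,150.

Quinlan: $1,925 · Petrov: $725 · Okafor: $1,675 · Marchetti: $1,000 · Ibarra: $2,150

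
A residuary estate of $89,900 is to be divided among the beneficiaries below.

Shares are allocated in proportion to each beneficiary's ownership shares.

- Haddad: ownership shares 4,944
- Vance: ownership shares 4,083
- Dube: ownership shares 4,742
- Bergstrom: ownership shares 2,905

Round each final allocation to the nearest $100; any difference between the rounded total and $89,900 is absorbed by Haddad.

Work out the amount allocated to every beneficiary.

Haddad: $26,600; Vance: $22,000; Dube: $25,600; Bergstrom: $15,700

Sum of ownership shares: 16,674.
Unrounded shares: Haddad 4,944/16,674 × $89,900 = 26,656.21; Vance 4,083/16,674 × $89,900 = 22,014.02; Dube 4,742/16,674 × $89,900 = 25,567.10; Bergstrom 2,905/16,674 × $89,900 = 15,662.68.
After rounding ($100): Haddad $26,700; Vance $22,000; Dube $25,600; Bergstrom $15,700. Sum = $90,000.
Difference $89,900 − $90,000 = −$100 applied to Haddad: Haddad becomes $26,600.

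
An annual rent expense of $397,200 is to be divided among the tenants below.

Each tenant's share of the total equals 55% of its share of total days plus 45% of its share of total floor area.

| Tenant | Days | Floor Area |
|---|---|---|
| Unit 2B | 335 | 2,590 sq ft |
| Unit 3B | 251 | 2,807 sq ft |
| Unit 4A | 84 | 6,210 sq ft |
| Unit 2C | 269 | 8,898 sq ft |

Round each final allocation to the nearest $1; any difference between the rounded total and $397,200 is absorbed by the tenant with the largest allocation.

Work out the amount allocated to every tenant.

Totals — days 939, floor area 20,505.
Composite weights (55% days + 45% floor area): Unit 2B 0.2531; Unit 3B 0.2086; Unit 4A 0.1855; Unit 2C 0.3528.
Proportional shares: Unit 2B 100,515.11; Unit 3B 82,863.92; Unit 4A 73,674.69; Unit 2C 140,146.28.
After rounding ($1): Unit 2B $100,515; Unit 3B $82,864; Unit 4A $73,675; Unit 2C $140,146. Sum = $397,200.
No rounding difference to absorb.

Unit 2B: $100,515; Unit 3B: $82,864; Unit 4A: $73,675; Unit 2C: $140,146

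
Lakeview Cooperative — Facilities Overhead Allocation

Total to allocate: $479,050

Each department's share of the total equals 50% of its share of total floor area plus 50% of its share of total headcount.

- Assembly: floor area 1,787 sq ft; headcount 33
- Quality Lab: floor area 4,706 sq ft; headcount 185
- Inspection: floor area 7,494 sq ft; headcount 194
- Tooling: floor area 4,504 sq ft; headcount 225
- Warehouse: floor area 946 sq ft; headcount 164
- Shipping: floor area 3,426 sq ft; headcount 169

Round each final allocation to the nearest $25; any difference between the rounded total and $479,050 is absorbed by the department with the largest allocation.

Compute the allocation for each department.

Totals — floor area 22,863, headcount 970.
Blended shares (50% floor area + 50% headcount): Assembly 0.0561; Quality Lab 0.1983; Inspection 0.2639; Tooling 0.2145; Warehouse 0.1052; Shipping 0.1620.
Pro-rata amounts: Assembly 26,870.36; Quality Lab 94,985.17; Inspection 126,416.15; Tooling 102,746.23; Warehouse 50,407.81; Shipping 77,624.28.
After rounding ($25): Assembly $26,875; Quality Lab $94,975; Inspection $126,425; Tooling $102,750; Warehouse $50,400; Shipping $77,625. Sum = $479,050.
No rounding difference to absorb.

Assembly: $26,875 | Quality Lab: $94,975 | Inspection: $126,425 | Tooling: $102,750 | Warehouse: $50,400 | Shipping: $77,625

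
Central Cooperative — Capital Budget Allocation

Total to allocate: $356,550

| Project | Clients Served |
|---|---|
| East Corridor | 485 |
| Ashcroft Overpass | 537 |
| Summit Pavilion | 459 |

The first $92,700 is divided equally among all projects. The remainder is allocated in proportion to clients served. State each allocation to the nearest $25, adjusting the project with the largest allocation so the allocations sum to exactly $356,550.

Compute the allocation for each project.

East Corridor: $117,300 | Ashcroft Overpass: $126,575 | Summit Pavilion: $112,675

First tranche $92,700 split equally: $30,900 each.
Remainder $263,850 by clients served (total 1,481): East Corridor 86,405.98 → $86,400; Ashcroft Overpass 95,670.12 → $95,675; Summit Pavilion 81,773.90 → $81,775.
Totals: East Corridor $30,900 + $86,400 = $117,300; Ashcroft Overpass $30,900 + $95,675 = $126,575; Summit Pavilion $30,900 + $81,775 = $112,675.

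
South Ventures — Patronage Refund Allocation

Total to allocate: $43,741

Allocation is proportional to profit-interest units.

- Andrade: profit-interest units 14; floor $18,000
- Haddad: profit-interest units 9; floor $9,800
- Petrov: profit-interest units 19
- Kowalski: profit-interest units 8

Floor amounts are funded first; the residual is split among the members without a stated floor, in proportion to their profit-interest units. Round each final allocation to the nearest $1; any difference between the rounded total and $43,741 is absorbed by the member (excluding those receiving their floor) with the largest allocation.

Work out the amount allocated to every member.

Guaranteed amounts: Andrade $18,000; Haddad $9,800. Balance $15,941.
Balance split over remaining profit-interest units 27: Petrov 11,217.74 → $11,218; Kowalski 4,723.26 → $4,723.

Andrade: $18,000; Haddad: $9,800; Petrov: $11,218; Kowalski: $4,723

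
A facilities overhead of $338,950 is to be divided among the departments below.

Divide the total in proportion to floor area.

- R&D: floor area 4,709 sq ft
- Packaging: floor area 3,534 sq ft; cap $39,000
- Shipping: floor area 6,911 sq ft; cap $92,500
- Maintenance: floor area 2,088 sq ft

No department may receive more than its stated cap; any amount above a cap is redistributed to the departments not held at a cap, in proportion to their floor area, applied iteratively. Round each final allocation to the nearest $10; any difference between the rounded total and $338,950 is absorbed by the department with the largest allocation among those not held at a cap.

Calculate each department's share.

R&D: $143,720; Packaging: $39,000; Shipping: $92,500; Maintenance: $63,730

Sum of floor area: 17,242.
Pro-rata shares before constraints: R&D 92,571.37; Packaging 69,472.76; Shipping 135,859.15; Maintenance 41,046.72.
Held at cap: Packaging ($39,000), Shipping ($92,500); remaining pool $207,450 reallocated over remaining floor area 6,797.
Remaining shares: R&D 143,722.53 → $143,720; Maintenance 63,727.47 → $63,730.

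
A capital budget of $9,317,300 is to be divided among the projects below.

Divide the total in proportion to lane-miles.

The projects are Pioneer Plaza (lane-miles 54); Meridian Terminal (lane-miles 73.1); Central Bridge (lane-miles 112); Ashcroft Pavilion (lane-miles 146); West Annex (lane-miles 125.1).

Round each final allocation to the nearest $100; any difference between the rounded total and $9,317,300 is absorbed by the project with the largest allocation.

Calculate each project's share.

Sum of lane-miles: 510.2.
Proportional shares: Pioneer Plaza 54/510.2 × $9,317,300 = 986,150.92; Meridian Terminal 73.1/510.2 × $9,317,300 = 1,334,956.15; Central Bridge 112/510.2 × $9,317,300 = 2,045,350.06; Ashcroft Pavilion 146/510.2 × $9,317,300 = 2,666,259.90; West Annex 125.1/510.2 × $9,317,300 = 2,284,582.97.
At nearest $100: Pioneer Plaza $986,200; Meridian Terminal $1,335,000; Central Bridge $2,045,400; Ashcroft Pavilion $2,666,300; West Annex $2,284,600. Sum = $9,317,500.
Difference $9,317,300 − $9,317,500 = −$200 applied to largest allocation (Ashcroft Pavilion): Ashcroft Pavilion becomes $2,666,100.

Pioneer Plaza: $986,200 | Meridian Terminal: $1,335,000 | Central Bridge: $2,045,400 | Ashcroft Pavilion: $2,666,100 | West Annex: $2,284,600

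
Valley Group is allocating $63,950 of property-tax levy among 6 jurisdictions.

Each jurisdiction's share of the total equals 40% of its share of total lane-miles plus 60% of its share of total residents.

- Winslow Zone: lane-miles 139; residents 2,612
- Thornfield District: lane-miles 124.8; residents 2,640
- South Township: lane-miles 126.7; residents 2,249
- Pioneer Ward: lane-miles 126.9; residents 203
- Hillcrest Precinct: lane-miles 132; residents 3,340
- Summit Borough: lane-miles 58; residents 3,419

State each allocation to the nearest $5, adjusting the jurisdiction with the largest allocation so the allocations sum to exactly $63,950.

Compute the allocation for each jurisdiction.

Winslow Zone: $11,955 | Thornfield District: $11,515 | South Township: $10,550 | Pioneer Ward: $5,125 | Hillcrest Precinct: $13,635 | Summit Borough: $11,170

Totals — lane-miles 707.4, residents 14,463.
Combined weights (40% lane-miles + 60% residents): Winslow Zone 0.1870; Thornfield District 0.1801; South Township 0.1649; Pioneer Ward 0.0802; Hillcrest Precinct 0.2132; Summit Borough 0.1746.
Raw shares: Winslow Zone 11,955.90; Thornfield District 11,516.70; South Township 10,548.09; Pioneer Ward 5,127.33; Hillcrest Precinct 13,634.14; Summit Borough 11,167.84.
Rounded to nearest $5: Winslow Zone $11,955; Thornfield District $11,515; South Township $10,550; Pioneer Ward $5,125; Hillcrest Precinct $13,635; Summit Borough $11,170. Sum = $63,950.
No rounding difference to absorb.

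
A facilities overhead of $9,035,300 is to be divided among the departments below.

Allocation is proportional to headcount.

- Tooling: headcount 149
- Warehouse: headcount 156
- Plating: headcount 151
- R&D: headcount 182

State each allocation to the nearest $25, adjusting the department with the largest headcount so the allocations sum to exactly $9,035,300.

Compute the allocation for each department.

Headcount total: 149 + 156 + 151 + 182 = 638.
Proportional shares: Tooling 2,110,124.92; Warehouse 2,209,258.31; Plating 2,138,448.75; R&D 2,577,468.03.
Rounded to nearest $25: Tooling $2,110,125; Warehouse $2,209,250; Plating $2,138,450; R&D $2,577,475. Sum = $9,035,300.
Sum already equals the total — no adjustment.

Tooling: $2,110,125; Warehouse: $2,209,250; Plating: $2,138,450; R&D: $2,577,475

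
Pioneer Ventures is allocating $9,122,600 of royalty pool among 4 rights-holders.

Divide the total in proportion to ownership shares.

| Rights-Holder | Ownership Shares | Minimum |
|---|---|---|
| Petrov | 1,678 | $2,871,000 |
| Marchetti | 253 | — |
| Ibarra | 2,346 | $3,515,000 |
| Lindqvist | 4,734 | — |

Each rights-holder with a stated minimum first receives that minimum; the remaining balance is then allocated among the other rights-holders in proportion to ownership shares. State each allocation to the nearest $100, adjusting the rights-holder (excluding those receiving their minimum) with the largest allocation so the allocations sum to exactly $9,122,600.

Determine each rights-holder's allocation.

Petrov: $2,871,000 · Marchetti: $138,800 · Ibarra: $3,515,000 · Lindqvist: $2,597,800

Fund the minimums — Petrov $2,871,000; Ibarra $3,515,000. Residual $2,736,600.
Residual split over remaining ownership shares 4,987: Marchetti 138,832.93 → $138,800; Lindqvist 2,597,767.07 → $2,597,800.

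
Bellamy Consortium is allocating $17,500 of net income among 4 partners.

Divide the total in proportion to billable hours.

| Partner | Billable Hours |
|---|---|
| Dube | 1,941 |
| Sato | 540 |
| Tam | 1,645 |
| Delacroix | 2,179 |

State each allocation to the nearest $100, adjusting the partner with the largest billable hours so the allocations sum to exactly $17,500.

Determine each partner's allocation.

Dube: $5,400 | Sato: $1,500 | Tam: $4,600 | Delacroix: $6,000

Combined billable hours = 1,941 + 540 + 1,645 + 2,179 = 6,305.
Raw shares: Dube 5,387.39; Sato 1,498.81; Tam 4,565.82; Delacroix 6,047.98.
After rounding ($100): Dube $5,400; Sato $1,500; Tam $4,600; Delacroix $6,000. Sum = $17,500.
No rounding difference to absorb.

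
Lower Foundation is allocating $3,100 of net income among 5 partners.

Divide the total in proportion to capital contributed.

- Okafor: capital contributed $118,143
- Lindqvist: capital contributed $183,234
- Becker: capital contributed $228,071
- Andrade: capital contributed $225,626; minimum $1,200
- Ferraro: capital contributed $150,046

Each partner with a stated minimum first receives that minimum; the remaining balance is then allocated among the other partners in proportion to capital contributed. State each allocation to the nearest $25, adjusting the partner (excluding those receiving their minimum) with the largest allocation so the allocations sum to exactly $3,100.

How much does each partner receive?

Fund the minimums — Andrade $1,200. Balance $1,900.
Balance split over remaining capital contributed 679,494: Okafor 330.35 → $325; Lindqvist 512.36 → $500; Becker 637.73 → $650; Ferraro 419.56 → $425.

Okafor: $325 | Lindqvist: $500 | Becker: $650 | Andrade: $1,200 | Ferraro: $425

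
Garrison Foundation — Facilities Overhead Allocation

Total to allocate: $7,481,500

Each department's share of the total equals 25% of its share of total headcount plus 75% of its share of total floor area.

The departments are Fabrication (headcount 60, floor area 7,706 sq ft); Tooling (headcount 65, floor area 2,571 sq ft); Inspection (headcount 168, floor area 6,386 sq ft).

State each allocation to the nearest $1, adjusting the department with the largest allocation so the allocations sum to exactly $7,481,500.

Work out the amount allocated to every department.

Totals — headcount 293, floor area 16,663.
Blended shares (25% headcount + 75% floor area): Fabrication 0.3980; Tooling 0.1712; Inspection 0.4308.
Pro-rata amounts: Fabrication 2,977,942.59; Tooling 1,280,692.22; Inspection 3,222,865.20.
At nearest $1: Fabrication $2,977,943; Tooling $1,280,692; Inspection $3,222,865. Sum = $7,481,500.
No rounding difference to absorb.

Fabrication: $2,977,943 | Tooling: $1,280,692 | Inspection: $3,222,865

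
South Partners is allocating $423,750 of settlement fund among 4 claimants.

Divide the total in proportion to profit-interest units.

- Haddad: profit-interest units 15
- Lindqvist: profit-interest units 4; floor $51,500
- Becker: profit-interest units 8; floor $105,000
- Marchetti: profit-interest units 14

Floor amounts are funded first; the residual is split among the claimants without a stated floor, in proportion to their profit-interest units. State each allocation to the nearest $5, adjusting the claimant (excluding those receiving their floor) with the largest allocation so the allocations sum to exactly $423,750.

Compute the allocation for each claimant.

Haddad: $138,235 | Lindqvist: $51,500 | Becker: $105,000 | Marchetti: $129,015

Fund the minimums — Lindqvist $51,500; Becker $105,000. Residual $267,250.
Residual split over remaining profit-interest units 29: Haddad 138,232.76 → $138,235; Marchetti 129,017.24 → $129,015.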